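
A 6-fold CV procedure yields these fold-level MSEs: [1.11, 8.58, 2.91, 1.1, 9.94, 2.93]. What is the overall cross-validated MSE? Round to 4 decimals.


Total MSE across folds = 26.5700.
CV-MSE = 26.5700/6 = 4.4283.

4.4283


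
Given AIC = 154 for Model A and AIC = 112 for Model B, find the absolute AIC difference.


|AIC_A - AIC_B| = |154 - 112| = 42.
Model B is preferred (lower AIC).

42


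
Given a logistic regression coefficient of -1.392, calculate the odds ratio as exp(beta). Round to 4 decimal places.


exp(-1.392) = 0.2486.
So the odds ratio is 0.2486.

0.2486


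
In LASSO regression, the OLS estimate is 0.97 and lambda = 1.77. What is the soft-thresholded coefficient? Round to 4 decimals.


|beta_OLS| = 0.97.
lambda = 1.77.
Since |beta| <= lambda, the coefficient is set to 0.
Result = 0.0000.

0.0000


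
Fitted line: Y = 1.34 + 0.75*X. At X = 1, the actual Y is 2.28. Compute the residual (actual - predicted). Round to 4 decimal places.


Fitted value at X = 1 is yhat = 1.34 + 0.75*1 = 2.0900.
Residual = 2.28 - 2.0900 = 0.1900.

0.1900


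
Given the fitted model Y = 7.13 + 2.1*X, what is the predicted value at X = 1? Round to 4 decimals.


Substitute X = 1 into the equation:
Y = 7.13 + 2.1 * 1 = 7.13 + 2.1000 = 9.2300.

9.2300


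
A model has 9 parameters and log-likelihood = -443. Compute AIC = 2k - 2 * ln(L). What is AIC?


Compute:
2k = 2*9 = 18.
-2*loglik = -2*(-443) = 886.
AIC = 18 + 886 = 904.

904


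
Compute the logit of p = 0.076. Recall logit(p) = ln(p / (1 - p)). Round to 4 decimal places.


Compute the odds: 0.076/0.924 = 0.0823.
Take the natural log: ln(0.0823) = -2.4980.

-2.4980


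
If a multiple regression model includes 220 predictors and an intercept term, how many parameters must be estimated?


Including the intercept, the model has 220 predictor coefficients + 1 intercept.
Total = 221.

221


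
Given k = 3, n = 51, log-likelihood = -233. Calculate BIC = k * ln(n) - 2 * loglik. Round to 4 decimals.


ln(51) = 3.931826.
k * ln(n) = 3 * 3.931826 = 11.795478.
-2L = 466.
BIC = 11.795478 + 466 = 477.795478, which rounds to 477.7955.

477.7955


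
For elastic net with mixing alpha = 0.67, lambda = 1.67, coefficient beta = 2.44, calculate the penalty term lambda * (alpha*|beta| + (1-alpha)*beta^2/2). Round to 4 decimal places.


alpha * |beta| = 0.67 * 2.44 = 1.6348.
(1-alpha) * beta^2/2 = 0.33 * 5.9536/2 = 0.9823.
Total = 1.67 * (1.6348 + 0.9823) = 4.3706.

4.3706


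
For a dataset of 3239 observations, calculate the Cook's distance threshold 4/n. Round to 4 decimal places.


Using the rule of thumb:
Threshold = 4 / 3239 = 0.0012.

0.0012


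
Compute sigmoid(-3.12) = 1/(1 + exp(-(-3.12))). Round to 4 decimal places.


exp(3.1200) = 22.6464.
1 + exp(-z) = 23.6464.
sigmoid = 1/23.6464 = 0.0423.

0.0423


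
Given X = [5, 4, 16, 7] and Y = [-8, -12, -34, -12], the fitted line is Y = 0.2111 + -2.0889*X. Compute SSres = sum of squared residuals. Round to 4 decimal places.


For each point, residual = actual - predicted.
Residuals: [2.2334, -3.8555, -0.7887, 2.4112].
Sum of squared residuals = 26.2889.

26.2889


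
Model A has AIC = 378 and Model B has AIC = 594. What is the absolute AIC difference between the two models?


Compute |378 - 594| = 216.
Model A has the smaller AIC.

216


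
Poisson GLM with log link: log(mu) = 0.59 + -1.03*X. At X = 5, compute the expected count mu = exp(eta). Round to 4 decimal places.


eta = 0.59 + -1.03 * 5 = -4.5600.
mu = exp(-4.5600) = 0.0105.

0.0105


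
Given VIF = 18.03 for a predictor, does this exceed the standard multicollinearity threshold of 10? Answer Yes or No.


Compare VIF = 18.03 to the threshold of 10.
18.03 >= 10, so the answer is Yes.

Yes


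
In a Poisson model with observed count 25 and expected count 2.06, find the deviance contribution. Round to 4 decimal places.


y/mu = 25/2.06 = 12.135922 (approx.), and ln(25/2.06) = 2.496170.
y * ln(y/mu) = 25 * 2.496170 = 62.404250.
y - mu = 22.94.
D = 2 * (62.404250 - 22.94) = 78.928500, which rounds to 78.9285.

78.9285


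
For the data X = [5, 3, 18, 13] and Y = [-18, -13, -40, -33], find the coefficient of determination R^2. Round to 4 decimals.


The fitted line is Y = -8.4600 + -1.7990*X.
SSres = 3.0698, SStot = 478.0000.
R^2 = 1 - SSres/SStot = 0.9936.

0.9936


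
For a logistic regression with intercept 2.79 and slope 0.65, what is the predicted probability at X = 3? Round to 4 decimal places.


z = 2.79 + 0.65 * 3 = 4.7400.
Sigmoid: P = 1 / (1 + exp(-4.7400)) = 0.9913.

0.9913


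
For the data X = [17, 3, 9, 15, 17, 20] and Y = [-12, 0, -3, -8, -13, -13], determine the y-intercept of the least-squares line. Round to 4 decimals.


First find the slope: b1 = -0.8546.
Means: xbar = 13.5000, ybar = -8.1667.
b0 = ybar - b1 * xbar = -8.1667 - -0.8546 * 13.5000 = 3.3709.

3.3709


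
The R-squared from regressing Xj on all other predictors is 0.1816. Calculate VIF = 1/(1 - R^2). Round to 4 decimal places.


Denominator: 1 - 0.1816 = 0.8184.
VIF = 1 / 0.8184 = 1.2219.

1.2219


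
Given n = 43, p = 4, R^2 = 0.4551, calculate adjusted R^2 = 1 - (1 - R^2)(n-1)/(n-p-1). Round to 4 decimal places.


Using the formula:
(1 - 0.4551) = 0.5449.
Multiply by 42/38: 0.5449 * 42 = 22.8858, then 22.8858 / 38 = 0.6023.
Adj R^2 = 1 - 0.6023 = 0.3977.

0.3977


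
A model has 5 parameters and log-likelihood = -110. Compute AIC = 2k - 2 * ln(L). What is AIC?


AIC = 2k - 2*loglik = 2(5) - 2(-110).
= 10 + 220 = 230.

230


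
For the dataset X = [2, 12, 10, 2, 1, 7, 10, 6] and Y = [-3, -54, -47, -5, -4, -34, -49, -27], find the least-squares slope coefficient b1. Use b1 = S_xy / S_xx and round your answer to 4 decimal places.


First compute the means: xbar = 6.2500, ybar = -27.8750.
Then S_xx = sum((xi - xbar)^2) = 125.5000.
S_xy = sum((xi - xbar)(yi - ybar)) = -634.2500.
b1 = S_xy / S_xx = -634.2500 / 125.5000 = -5.0538.

-5.0538


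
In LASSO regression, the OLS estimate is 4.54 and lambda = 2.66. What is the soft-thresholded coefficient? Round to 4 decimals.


Check: |4.54| = 4.54 vs lambda = 2.66.
Since |beta| > lambda, coefficient = sign(beta)*(|beta| - lambda) = 1.8800.
Soft-thresholded coefficient = 1.8800.

1.8800


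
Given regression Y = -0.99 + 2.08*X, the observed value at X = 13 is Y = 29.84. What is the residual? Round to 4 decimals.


Compute yhat = -0.99 + (2.08)(13) = 26.0500.
Residual = actual - predicted = 29.84 - 26.0500 = 3.7900.

3.7900


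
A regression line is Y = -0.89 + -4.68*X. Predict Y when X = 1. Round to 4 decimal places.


Plug X = 1 into Y = -0.89 + -4.68*X:
Y = -0.89 + -4.6800 = -5.5700.

-5.5700


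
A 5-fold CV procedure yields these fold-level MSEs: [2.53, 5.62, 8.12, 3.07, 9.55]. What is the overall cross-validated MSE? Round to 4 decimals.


Total MSE across folds = 28.8900.
CV-MSE = 28.8900/5 = 5.7780.

5.7780


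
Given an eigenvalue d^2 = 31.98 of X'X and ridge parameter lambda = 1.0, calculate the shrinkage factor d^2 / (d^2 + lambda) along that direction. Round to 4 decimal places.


Compute the denominator: 31.98 + 1.0 = 32.9800.
Shrinkage factor = 31.98 / 32.9800 = 0.9697.

0.9697


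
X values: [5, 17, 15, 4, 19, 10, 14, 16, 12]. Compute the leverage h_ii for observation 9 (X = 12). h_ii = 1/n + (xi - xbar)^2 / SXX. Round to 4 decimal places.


Mean of X: xbar = 12.4444.
SXX = 218.2222.
For X = 12: h = 1/9 + (12 - 12.4444)^2/218.2222 = 0.1120.

0.1120


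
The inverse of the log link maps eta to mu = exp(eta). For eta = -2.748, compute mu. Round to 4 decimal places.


Apply the inverse link:
mu = e^-2.748 = 0.0641.

0.0641


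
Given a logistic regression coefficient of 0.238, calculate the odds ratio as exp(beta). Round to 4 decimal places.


The odds ratio is computed as:
OR = e^(0.238) = 1.2687.

1.2687


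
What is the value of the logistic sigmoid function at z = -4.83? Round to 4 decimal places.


Compute exp(4.8300) = 125.2110.
Sigmoid = 1 / (1 + 125.2110) = 1 / 126.2110 = 0.0079.

0.0079


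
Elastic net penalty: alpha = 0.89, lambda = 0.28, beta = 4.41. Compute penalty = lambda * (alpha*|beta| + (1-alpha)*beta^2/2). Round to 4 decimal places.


Compute:
L1 = 0.89 * 4.41 = 3.9249.
L2 = 0.11 * 4.41^2 / 2 = 1.0696.
Penalty = 0.28 * (3.9249 + 1.0696) = 1.3985.

1.3985


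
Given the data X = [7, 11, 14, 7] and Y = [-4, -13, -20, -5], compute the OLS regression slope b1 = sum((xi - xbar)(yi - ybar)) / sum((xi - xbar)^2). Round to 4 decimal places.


The sample means are xbar = 9.7500 and ybar = -10.5000.
Compute S_xx = 34.7500 and S_xy = -76.5000.
Slope b1 = S_xy / S_xx = -76.5000 / 34.7500 = -2.2014.

-2.2014


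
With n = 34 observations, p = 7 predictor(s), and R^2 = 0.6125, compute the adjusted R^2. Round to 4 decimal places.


Adjusted R^2 = 1 - (1 - R^2) * (n-1)/(n-p-1).
(1 - R^2) = 0.3875.
(n-1)/(n-p-1) = 33/26.
(1 - R^2) * (n-1) = 0.3875 * 33 = 12.7875.
Divide by (n-p-1): 12.7875 / 26 = 0.4918.
Adj R^2 = 1 - 0.4918 = 0.5082.

0.5082


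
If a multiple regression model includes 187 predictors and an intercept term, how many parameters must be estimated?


Including the intercept, the model has 187 predictor coefficients + 1 intercept.
Total = 188.

188


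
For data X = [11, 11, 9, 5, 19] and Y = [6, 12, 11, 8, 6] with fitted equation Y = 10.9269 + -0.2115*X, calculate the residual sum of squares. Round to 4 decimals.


Compute predicted values, then residuals = yi - yhat_i.
Residuals: [-2.6004, 3.3996, 1.9766, -1.8694, -0.9084].
SSres = sum(residual^2) = 26.5462.

26.5462


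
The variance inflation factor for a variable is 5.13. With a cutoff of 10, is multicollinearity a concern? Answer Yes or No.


Compare VIF = 5.13 to the threshold of 10.
5.13 < 10, so the answer is No.

No


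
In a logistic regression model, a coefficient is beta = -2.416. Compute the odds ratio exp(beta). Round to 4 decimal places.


The odds ratio is computed as:
OR = e^(-2.416) = 0.0893.

0.0893


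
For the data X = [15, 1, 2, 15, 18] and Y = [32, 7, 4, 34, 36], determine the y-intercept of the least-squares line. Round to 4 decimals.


Compute b1 = 1.9335 from the OLS formula.
With xbar = 10.2000 and ybar = 22.6000, the intercept is:
b0 = 22.6000 - 1.9335 * 10.2000 = 2.8779.

2.8779


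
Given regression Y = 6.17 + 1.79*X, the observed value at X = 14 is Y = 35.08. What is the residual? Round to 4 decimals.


Predicted = 6.17 + 1.79 * 14 = 31.2300.
Residual = 35.08 - 31.2300 = 3.8500.

3.8500


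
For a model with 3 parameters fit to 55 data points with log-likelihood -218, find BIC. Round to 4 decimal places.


Compute k*ln(n) = 3*ln(55) = 3*4.007333 = 12.021999.
Then -2*loglik = 436.
BIC = 12.021999 + 436 = 448.021999, which rounds to 448.0220.

448.0220


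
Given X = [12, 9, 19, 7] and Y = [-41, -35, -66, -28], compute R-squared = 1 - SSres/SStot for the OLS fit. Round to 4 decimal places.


After computing the OLS fit (b0=-5.6526, b1=-3.1360):
SSres = 7.2205, SStot = 821.0000.
R^2 = 1 - 7.2205/821.0000 = 0.9912.

0.9912


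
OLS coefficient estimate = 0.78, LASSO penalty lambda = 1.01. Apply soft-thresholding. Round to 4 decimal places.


Absolute value: |0.78| = 0.78.
Compare to lambda = 1.01.
Since |beta| <= lambda, the coefficient is set to 0.

0.0000


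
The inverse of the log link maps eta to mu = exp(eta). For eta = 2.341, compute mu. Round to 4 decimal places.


mu = exp(eta) = exp(2.341).
= 10.3916.

10.3916


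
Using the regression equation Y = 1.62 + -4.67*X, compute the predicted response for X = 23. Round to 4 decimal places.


Substitute X = 23 into the equation:
Y = 1.62 + -4.67 * 23 = 1.62 + -107.4100 = -105.7900.

-105.7900


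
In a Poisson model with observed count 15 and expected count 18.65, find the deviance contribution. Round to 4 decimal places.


y/mu = 15/18.65 = 0.804290 (approx.), and ln(15/18.65) = -0.217796.
y * ln(y/mu) = 15 * -0.217796 = -3.266940.
y - mu = -3.65.
D = 2 * (-3.266940 - -3.65) = 0.766120, which rounds to 0.7661.

0.7661


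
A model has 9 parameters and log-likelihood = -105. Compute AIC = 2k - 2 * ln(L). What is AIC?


AIC = 2*9 - 2*(-105).
= 18 + 210 = 228.

228


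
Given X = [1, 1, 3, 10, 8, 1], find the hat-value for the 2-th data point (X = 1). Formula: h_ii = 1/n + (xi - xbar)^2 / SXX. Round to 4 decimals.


n = 6, xbar = 4.0000.
SXX = sum((xi - xbar)^2) = 80.0000.
h = 1/6 + (1 - 4.0000)^2 / 80.0000 = 0.2792.

0.2792


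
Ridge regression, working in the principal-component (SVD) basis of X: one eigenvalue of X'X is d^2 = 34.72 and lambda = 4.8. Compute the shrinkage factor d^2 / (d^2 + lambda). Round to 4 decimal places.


Compute the denominator: 34.72 + 4.8 = 39.5200.
Shrinkage factor = 34.72 / 39.5200 = 0.8785.

0.8785


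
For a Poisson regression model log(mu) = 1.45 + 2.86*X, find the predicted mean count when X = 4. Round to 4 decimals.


eta = 1.45 + 2.86 * 4 = 12.8900.
mu = exp(12.8900) = 396329.0185.

396329.0185


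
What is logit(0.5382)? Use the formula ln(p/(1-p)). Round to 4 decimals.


1 - p = 0.4618.
p/(1-p) = 1.1654.
logit = ln(1.1654) = 0.1531.

0.1531


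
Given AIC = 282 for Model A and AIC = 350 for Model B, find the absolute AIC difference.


|AIC_A - AIC_B| = |282 - 350| = 68.
Model A is preferred (lower AIC).

68


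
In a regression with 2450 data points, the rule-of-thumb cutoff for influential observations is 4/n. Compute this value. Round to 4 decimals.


Using the rule of thumb:
Threshold = 4 / 2450 = 0.0016.

0.0016


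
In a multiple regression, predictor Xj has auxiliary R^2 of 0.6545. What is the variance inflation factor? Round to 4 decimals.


VIF = 1 / (1 - 0.6545).
= 1 / 0.3455 = 2.8944.

2.8944


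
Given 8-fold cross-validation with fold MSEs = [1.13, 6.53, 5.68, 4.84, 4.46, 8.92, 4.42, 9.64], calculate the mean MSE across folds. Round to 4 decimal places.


Sum of fold MSEs = 45.6200.
Average = 45.6200 / 8 = 5.7025.

5.7025


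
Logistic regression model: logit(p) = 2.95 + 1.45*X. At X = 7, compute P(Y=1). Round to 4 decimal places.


Compute z = 2.95 + (1.45)(7) = 13.1000.
exp(-z) = 0.0000.
P = 1/(1 + 0.0000) = 1.0000.

1.0000


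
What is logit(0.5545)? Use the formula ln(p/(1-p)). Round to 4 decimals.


Compute the odds: 0.5545/0.4455 = 1.2447.
Take the natural log: ln(1.2447) = 0.2189.

0.2189


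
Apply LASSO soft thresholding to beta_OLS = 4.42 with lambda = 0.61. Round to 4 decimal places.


Absolute value: |4.42| = 4.42.
Compare to lambda = 0.61.
Since |beta| > lambda, coefficient = sign(beta)*(|beta| - lambda) = 3.8100.

3.8100


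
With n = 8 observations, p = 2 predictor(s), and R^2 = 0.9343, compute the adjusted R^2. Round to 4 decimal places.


Adjusted R^2 = 1 - (1 - R^2) * (n-1)/(n-p-1).
(1 - R^2) = 0.0657.
(n-1)/(n-p-1) = 7/5.
(1 - R^2) * (n-1) = 0.0657 * 7 = 0.4599.
Divide by (n-p-1): 0.4599 / 5 = 0.0920.
Adj R^2 = 1 - 0.0920 = 0.9080.

0.9080


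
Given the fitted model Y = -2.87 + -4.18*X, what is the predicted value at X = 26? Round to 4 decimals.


Substitute X = 26 into the equation:
Y = -2.87 + -4.18 * 26 = -2.87 + -108.6800 = -111.5500.

-111.5500


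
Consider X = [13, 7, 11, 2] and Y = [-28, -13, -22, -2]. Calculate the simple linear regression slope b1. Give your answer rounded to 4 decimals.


Calculate xbar = 8.2500, ybar = -16.2500.
S_xx = 70.7500, S_xy = -164.7500.
Using b1 = S_xy / S_xx = -164.7500 / 70.7500, we get b1 = -2.3286.

-2.3286


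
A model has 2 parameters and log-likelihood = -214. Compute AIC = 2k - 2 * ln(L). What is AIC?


AIC = 2k - 2*loglik = 2(2) - 2(-214).
= 4 + 428 = 432.

432


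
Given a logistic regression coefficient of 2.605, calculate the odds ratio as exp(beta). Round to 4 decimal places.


The odds ratio is computed as:
OR = e^(2.605) = 13.5312.

13.5312


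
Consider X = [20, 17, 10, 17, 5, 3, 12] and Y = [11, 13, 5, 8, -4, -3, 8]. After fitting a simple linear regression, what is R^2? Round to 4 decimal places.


After computing the OLS fit (b0=-6.0876, b1=0.9597):
SSres = 33.3111, SStot = 261.7143.
R^2 = 1 - 33.3111/261.7143 = 0.8727.

0.8727


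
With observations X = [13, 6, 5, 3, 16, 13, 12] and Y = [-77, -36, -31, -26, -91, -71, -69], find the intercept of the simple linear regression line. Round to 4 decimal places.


Compute b1 = -5.1657 from the OLS formula.
With xbar = 9.7143 and ybar = -57.2857, the intercept is:
b0 = -57.2857 - -5.1657 * 9.7143 = -7.1047.

-7.1047


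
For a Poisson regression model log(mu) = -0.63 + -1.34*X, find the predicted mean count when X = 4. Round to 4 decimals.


Linear predictor: eta = -0.63 + (-1.34)(4) = -5.9900.
Expected count: mu = exp(-5.9900) = 0.0025.

0.0025


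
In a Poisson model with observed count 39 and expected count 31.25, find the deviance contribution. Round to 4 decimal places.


y/mu = 39/31.25 = 1.248000 (approx.), and ln(39/31.25) = 0.221542.
y * ln(y/mu) = 39 * 0.221542 = 8.640138.
y - mu = 7.75.
D = 2 * (8.640138 - 7.75) = 1.780276, which rounds to 1.7803.

1.7803


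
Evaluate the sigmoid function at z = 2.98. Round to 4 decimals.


exp(-2.9800) = 0.0508.
1 + exp(-z) = 1.0508.
sigmoid = 1/1.0508 = 0.9517.

0.9517


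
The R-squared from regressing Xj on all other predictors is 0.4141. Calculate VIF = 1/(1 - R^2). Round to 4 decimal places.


Using VIF = 1/(1 - R^2_j):
1 - 0.4141 = 0.5859.
VIF = 1.7068.

1.7068


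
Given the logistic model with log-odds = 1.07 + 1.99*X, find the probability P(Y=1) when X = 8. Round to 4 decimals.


Compute z = 1.07 + (1.99)(8) = 16.9900.
exp(-z) = 0.0000.
P = 1/(1 + 0.0000) = 1.0000.

1.0000


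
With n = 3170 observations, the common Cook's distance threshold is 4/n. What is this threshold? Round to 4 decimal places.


The threshold is 4/n.
4/3170 = 0.0013.

0.0013


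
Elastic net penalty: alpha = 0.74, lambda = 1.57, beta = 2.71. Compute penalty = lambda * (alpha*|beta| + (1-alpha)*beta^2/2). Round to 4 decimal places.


alpha * |beta| = 0.74 * 2.71 = 2.0054.
(1-alpha) * beta^2/2 = 0.26 * 7.3441/2 = 0.9547.
Total = 1.57 * (2.0054 + 0.9547) = 4.6474.

4.6474


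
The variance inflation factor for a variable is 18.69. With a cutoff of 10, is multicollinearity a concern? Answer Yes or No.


The threshold is 10.
VIF = 18.69 is >= 10.
Multicollinearity indication: Yes.

Yes


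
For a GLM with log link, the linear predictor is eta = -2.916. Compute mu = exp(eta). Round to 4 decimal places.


The inverse log link gives:
mu = exp(-2.916) = 0.0541.

0.0541


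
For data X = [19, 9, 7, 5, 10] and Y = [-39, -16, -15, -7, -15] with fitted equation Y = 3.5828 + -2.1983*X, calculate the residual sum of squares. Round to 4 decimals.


Predicted values from Y = 3.5828 + -2.1983*X.
Residuals: [-0.8151, 0.2019, -3.1947, 0.4087, 3.4002].
SSres = 22.6397.

22.6397


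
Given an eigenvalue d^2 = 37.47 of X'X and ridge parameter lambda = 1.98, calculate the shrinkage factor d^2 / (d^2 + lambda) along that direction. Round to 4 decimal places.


d^2 + lambda = 37.47 + 1.98 = 39.4500.
Shrinkage factor = 37.47/39.4500 = 0.9498.

0.9498


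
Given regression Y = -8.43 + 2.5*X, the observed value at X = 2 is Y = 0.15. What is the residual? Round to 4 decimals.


Predicted = -8.43 + 2.5 * 2 = -3.4300.
Residual = 0.15 - -3.4300 = 3.5800.

3.5800


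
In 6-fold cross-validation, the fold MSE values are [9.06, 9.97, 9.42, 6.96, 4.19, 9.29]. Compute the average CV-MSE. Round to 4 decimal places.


Total MSE across folds = 48.8900.
CV-MSE = 48.8900/6 = 8.1483.

8.1483


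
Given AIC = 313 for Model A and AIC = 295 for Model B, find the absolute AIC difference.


Absolute difference = |313 - 295| = 18.
The model with lower AIC (B) is preferred.

18


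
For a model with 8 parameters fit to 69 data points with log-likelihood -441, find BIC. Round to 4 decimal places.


ln(69) = 4.234107.
k * ln(n) = 8 * 4.234107 = 33.872856.
-2L = 882.
BIC = 33.872856 + 882 = 915.872856, which rounds to 915.8729.

915.8729


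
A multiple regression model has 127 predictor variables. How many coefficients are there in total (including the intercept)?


Total coefficients = number of predictors + 1 (for the intercept).
= 127 + 1 = 128.

128


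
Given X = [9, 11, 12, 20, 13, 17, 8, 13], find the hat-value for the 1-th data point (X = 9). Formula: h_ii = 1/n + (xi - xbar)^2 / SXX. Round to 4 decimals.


Compute xbar = 12.8750 with n = 8 observations.
SXX = 110.8750.
Leverage = 1/8 + (9 - 12.8750)^2/110.8750 = 0.2604.

0.2604


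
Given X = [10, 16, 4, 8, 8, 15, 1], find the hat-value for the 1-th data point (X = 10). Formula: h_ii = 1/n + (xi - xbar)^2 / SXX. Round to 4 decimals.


Compute xbar = 8.8571 with n = 7 observations.
SXX = 176.8571.
Leverage = 1/7 + (10 - 8.8571)^2/176.8571 = 0.1502.

0.1502


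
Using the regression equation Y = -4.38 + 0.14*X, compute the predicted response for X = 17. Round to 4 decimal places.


Plug X = 17 into Y = -4.38 + 0.14*X:
Y = -4.38 + 2.3800 = -2.0000.

-2.0000


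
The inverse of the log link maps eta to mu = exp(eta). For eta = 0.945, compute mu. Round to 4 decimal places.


mu = exp(eta) = exp(0.945).
= 2.5728.

2.5728


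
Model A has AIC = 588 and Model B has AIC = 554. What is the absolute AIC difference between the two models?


Absolute difference = |588 - 554| = 34.
The model with lower AIC (B) is preferred.

34


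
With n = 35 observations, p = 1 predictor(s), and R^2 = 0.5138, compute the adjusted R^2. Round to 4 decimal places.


Plug in: Adj R^2 = 1 - (1 - 0.5138) * 34/33.
= 1 - 0.4862 * 34/33
= 1 - 16.5308 / 33
= 1 - 0.5009 = 0.4991.

0.4991


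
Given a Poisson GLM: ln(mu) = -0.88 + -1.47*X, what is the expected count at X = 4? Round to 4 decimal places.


eta = -0.88 + -1.47 * 4 = -6.7600.
mu = exp(-6.7600) = 0.0012.

0.0012


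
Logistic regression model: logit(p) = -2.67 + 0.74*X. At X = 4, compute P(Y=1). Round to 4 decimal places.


Linear predictor: z = -2.67 + 0.74 * 4 = 0.2900.
P = 1/(1 + exp(-0.2900)) = 1/(1 + 0.7483) = 0.5720.

0.5720


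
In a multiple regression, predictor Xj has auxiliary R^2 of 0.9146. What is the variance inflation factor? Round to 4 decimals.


Denominator: 1 - 0.9146 = 0.0854.
VIF = 1 / 0.0854 = 11.7096.

11.7096


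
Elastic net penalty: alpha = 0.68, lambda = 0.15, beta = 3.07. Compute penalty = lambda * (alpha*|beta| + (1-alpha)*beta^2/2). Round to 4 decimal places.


Compute:
L1 = 0.68 * 3.07 = 2.0876.
L2 = 0.32 * 3.07^2 / 2 = 1.5080.
Penalty = 0.15 * (2.0876 + 1.5080) = 0.5393.

0.5393


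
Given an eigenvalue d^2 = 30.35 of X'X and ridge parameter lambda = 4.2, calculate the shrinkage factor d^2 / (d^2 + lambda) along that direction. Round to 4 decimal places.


Denominator = d^2 + lambda = 30.35 + 4.2 = 34.5500.
Shrinkage = 30.35 / 34.5500 = 0.8784.

0.8784


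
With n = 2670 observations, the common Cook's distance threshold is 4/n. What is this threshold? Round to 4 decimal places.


The threshold is 4/n.
4/2670 = 0.0015.

0.0015


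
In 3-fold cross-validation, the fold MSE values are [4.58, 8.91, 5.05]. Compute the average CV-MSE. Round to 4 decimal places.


Sum of fold MSEs = 18.5400.
Average = 18.5400 / 3 = 6.1800.

6.1800


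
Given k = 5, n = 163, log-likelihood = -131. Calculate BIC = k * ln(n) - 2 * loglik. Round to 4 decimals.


ln(163) = 5.093750.
k * ln(n) = 5 * 5.093750 = 25.468750.
-2L = 262.
BIC = 25.468750 + 262 = 287.468750, which rounds to 287.4688.

287.4688


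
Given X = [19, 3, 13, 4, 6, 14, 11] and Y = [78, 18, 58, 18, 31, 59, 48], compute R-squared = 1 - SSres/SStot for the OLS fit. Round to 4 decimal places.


Fit the OLS line: b0 = 5.7280, b1 = 3.8558.
SSres = 21.1016.
SStot = 3113.4286.
R^2 = 1 - 21.1016/3113.4286 = 0.9932.

0.9932


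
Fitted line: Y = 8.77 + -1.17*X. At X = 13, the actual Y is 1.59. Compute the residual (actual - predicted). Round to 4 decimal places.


Compute yhat = 8.77 + (-1.17)(13) = -6.4400.
Residual = actual - predicted = 1.59 - -6.4400 = 8.0300.

8.0300


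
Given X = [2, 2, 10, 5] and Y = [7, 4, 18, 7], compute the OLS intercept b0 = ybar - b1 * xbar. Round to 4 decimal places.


The slope is b1 = 1.5439.
Sample means are xbar = 4.7500 and ybar = 9.0000.
Intercept: b0 = 9.0000 - (1.5439)(4.7500) = 1.6667.

1.6667


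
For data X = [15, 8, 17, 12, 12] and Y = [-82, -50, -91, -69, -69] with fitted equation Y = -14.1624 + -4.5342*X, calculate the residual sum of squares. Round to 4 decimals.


For each point, residual = actual - predicted.
Residuals: [0.1754, 0.4360, 0.2438, -0.4272, -0.4272].
Sum of squared residuals = 0.6453.

0.6453


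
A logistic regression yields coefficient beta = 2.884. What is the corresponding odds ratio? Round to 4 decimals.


exp(2.884) = 17.8857.
So the odds ratio is 17.8857.

17.8857


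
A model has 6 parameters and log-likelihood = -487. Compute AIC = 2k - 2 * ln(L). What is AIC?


Compute:
2k = 2*6 = 12.
-2*loglik = -2*(-487) = 974.
AIC = 12 + 974 = 986.

986


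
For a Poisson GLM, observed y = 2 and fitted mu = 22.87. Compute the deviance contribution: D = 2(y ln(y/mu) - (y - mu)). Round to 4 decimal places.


y/mu = 2/22.87 = 0.087451 (approx.), and ln(2/22.87) = -2.436679.
y * ln(y/mu) = 2 * -2.436679 = -4.873358.
y - mu = -20.87.
D = 2 * (-4.873358 - -20.87) = 31.993284, which rounds to 31.9933.

31.9933


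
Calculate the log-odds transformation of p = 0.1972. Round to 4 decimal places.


1 - p = 0.8028.
p/(1-p) = 0.2456.
logit = ln(0.2456) = -1.4039.

-1.4039


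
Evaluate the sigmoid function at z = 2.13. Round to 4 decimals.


exp(-2.1300) = 0.1188.
1 + exp(-z) = 1.1188.
sigmoid = 1/1.1188 = 0.8938.

0.8938


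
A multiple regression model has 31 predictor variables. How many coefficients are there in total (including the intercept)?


Total coefficients = number of predictors + 1 (for the intercept).
= 31 + 1 = 32.

32


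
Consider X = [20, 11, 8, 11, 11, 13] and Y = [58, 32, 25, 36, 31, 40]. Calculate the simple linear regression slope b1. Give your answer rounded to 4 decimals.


Calculate xbar = 12.3333, ybar = 37.0000.
S_xx = 83.3333, S_xy = 231.0000.
Using b1 = S_xy / S_xx = 231.0000 / 83.3333, we get b1 = 2.7720.

2.7720


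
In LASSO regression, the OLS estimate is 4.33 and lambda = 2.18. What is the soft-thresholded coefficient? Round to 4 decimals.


Absolute value: |4.33| = 4.33.
Compare to lambda = 2.18.
Since |beta| > lambda, coefficient = sign(beta)*(|beta| - lambda) = 2.1500.

2.1500


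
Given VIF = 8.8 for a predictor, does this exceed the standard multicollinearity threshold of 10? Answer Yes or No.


Compare VIF = 8.8 to the threshold of 10.
8.8 < 10, so the answer is No.

No


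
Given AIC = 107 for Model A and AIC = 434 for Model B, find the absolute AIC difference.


Compute |107 - 434| = 327.
Model A has the smaller AIC.

327


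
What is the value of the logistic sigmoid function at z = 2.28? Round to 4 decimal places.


exp(-2.2800) = 0.1023.
1 + exp(-z) = 1.1023.
sigmoid = 1/1.1023 = 0.9072.

0.9072


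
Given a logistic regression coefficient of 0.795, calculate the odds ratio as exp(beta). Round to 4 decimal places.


exp(0.795) = 2.2144.
So the odds ratio is 2.2144.

2.2144


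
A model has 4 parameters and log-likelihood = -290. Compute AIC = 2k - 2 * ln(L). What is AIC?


AIC = 2*4 - 2*(-290).
= 8 + 580 = 588.

588


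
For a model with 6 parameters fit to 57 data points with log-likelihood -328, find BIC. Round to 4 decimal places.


k * ln(n) = 6 * ln(57) = 6 * 4.043051 = 24.258306.
-2 * loglik = -2 * (-328) = 656.
BIC = 24.258306 + 656 = 680.258306, which rounds to 680.2583.

680.2583


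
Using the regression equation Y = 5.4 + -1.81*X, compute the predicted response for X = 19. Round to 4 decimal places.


Predicted value:
Y = 5.4 + (-1.81)(19) = 5.4 + -34.3900 = -28.9900.

-28.9900


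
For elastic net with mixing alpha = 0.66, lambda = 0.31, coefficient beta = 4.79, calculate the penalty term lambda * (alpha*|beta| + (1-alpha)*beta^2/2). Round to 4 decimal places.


alpha * |beta| = 0.66 * 4.79 = 3.1614.
(1-alpha) * beta^2/2 = 0.34 * 22.9441/2 = 3.9005.
Total = 0.31 * (3.1614 + 3.9005) = 2.1892.

2.1892


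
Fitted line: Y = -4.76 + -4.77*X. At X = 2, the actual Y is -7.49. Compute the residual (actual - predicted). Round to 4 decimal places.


Fitted value at X = 2 is yhat = -4.76 + -4.77*2 = -14.3000.
Residual = -7.49 - -14.3000 = 6.8100.

6.8100


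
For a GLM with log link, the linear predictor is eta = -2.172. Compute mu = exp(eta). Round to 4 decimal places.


The inverse log link gives:
mu = exp(-2.172) = 0.1139.

0.1139


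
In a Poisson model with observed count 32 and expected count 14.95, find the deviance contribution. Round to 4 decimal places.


First: ln(32/14.95) = 0.761025.
Then: 32 * 0.761025 = 24.352800.
y - mu = 32 - 14.95 = 17.05.
D = 2(24.352800 - 17.05) = 14.605600, which rounds to 14.6056.

14.6056


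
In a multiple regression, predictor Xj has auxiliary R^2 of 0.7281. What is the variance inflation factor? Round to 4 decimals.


Denominator: 1 - 0.7281 = 0.2719.
VIF = 1 / 0.2719 = 3.6778.

3.6778


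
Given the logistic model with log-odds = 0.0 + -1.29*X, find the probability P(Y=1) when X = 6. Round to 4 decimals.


z = 0.0 + -1.29 * 6 = -7.7400.
Sigmoid: P = 1 / (1 + exp(7.7400)) = 0.0004.

0.0004


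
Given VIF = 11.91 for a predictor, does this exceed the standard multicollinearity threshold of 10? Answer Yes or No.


Check: VIF = 11.91 vs threshold = 10.
Since 11.91 >= 10, the answer is Yes.

Yes


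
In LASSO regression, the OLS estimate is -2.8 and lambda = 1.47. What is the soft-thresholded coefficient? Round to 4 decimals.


|beta_OLS| = 2.8.
lambda = 1.47.
Since |beta| > lambda, coefficient = sign(beta)*(|beta| - lambda) = -1.3300.
Result = -1.3300.

-1.3300


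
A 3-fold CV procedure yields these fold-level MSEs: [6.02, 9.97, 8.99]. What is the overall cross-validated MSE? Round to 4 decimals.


Total MSE across folds = 24.9800.
CV-MSE = 24.9800/3 = 8.3267.

8.3267


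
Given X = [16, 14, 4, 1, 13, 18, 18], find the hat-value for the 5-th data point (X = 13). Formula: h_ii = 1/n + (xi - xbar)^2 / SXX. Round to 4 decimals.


Mean of X: xbar = 12.0000.
SXX = 278.0000.
For X = 13: h = 1/7 + (13 - 12.0000)^2/278.0000 = 0.1465.

0.1465


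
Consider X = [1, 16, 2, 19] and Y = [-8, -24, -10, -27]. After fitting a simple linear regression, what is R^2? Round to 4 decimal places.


The fitted line is Y = -7.4406 + -1.0326*X.
SSres = 0.4732, SStot = 278.7500.
R^2 = 1 - SSres/SStot = 0.9983.

0.9983


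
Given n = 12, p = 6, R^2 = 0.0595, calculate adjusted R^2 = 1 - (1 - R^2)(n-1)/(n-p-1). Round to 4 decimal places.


Using the formula:
(1 - 0.0595) = 0.9405.
Multiply by 11/5: 0.9405 * 11 = 10.3455, then 10.3455 / 5 = 2.0691.
Adj R^2 = 1 - 2.0691 = -1.0691.

-1.0691


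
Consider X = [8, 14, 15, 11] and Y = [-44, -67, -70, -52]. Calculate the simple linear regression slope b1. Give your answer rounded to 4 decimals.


Calculate xbar = 12.0000, ybar = -58.2500.
S_xx = 30.0000, S_xy = -116.0000.
Using b1 = S_xy / S_xx = -116.0000 / 30.0000, we get b1 = -3.8667.

-3.8667


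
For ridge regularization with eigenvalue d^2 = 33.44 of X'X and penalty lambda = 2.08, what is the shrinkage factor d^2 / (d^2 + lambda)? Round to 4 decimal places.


Compute the denominator: 33.44 + 2.08 = 35.5200.
Shrinkage factor = 33.44 / 35.5200 = 0.9414.

0.9414


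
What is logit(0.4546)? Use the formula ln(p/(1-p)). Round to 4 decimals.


Compute the odds: 0.4546/0.5454 = 0.8335.
Take the natural log: ln(0.8335) = -0.1821.

-0.1821


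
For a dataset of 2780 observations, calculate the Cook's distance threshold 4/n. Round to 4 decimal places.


The threshold is 4/n.
4/2780 = 0.0014.

0.0014


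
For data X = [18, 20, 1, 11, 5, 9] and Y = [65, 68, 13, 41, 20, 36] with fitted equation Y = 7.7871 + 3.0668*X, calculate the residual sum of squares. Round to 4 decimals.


Predicted values from Y = 7.7871 + 3.0668*X.
Residuals: [2.0105, -1.1231, 2.1461, -0.5219, -3.1211, 0.6117].
SSres = 20.2970.

20.2970


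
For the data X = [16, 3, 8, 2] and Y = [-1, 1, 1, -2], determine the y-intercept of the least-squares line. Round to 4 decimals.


The slope is b1 = -0.0143.
Sample means are xbar = 7.2500 and ybar = -0.2500.
Intercept: b0 = -0.2500 - (-0.0143)(7.2500) = -0.1466.

-0.1466


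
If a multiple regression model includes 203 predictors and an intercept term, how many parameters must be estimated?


Including the intercept, the model has 203 predictor coefficients + 1 intercept.
Total = 204.

204


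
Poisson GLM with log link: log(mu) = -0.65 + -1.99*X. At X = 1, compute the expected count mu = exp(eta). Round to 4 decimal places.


Compute eta = -0.65 + -1.99 * 1 = -2.6400.
Apply inverse link: mu = e^-2.6400 = 0.0714.

0.0714


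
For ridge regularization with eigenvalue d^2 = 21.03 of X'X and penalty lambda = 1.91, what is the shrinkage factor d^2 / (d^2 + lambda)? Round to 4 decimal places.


Denominator = d^2 + lambda = 21.03 + 1.91 = 22.9400.
Shrinkage = 21.03 / 22.9400 = 0.9167.

0.9167


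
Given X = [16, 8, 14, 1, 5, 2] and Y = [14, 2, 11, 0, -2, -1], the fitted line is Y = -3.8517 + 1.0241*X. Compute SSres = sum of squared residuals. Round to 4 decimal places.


Predicted values from Y = -3.8517 + 1.0241*X.
Residuals: [1.4661, -2.3411, 0.5143, 2.8276, -3.2688, 0.8035].
SSres = 27.2207.

27.2207


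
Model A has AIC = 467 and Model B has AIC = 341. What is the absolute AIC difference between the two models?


Compute |467 - 341| = 126.
Model B has the smaller AIC.

126


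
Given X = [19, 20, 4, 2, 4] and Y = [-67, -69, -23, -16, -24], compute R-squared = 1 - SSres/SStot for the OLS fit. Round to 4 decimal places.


After computing the OLS fit (b0=-11.2538, b1=-2.9129):
SSres = 2.7955, SStot = 2690.8000.
R^2 = 1 - 2.7955/2690.8000 = 0.9990.

0.9990


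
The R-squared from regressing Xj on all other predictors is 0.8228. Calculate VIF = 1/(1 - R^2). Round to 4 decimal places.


Using VIF = 1/(1 - R^2_j):
1 - 0.8228 = 0.1772.
VIF = 5.6433.

5.6433


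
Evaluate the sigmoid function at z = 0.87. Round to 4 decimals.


Compute exp(-0.8700) = 0.4190.
Sigmoid = 1 / (1 + 0.4190) = 1 / 1.4190 = 0.7047.

0.7047


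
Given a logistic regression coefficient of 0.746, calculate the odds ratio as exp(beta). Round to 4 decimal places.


Odds ratio = exp(beta) = exp(0.746).
= 2.1085.

2.1085


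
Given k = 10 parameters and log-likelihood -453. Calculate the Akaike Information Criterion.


AIC = 2*10 - 2*(-453).
= 20 + 906 = 926.

926


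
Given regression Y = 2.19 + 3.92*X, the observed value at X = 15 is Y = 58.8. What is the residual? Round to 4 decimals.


Compute yhat = 2.19 + (3.92)(15) = 60.9900.
Residual = actual - predicted = 58.8 - 60.9900 = -2.1900.

-2.1900


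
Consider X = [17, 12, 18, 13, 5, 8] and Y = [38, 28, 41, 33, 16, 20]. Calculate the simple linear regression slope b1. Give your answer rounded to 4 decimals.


Calculate xbar = 12.1667, ybar = 29.3333.
S_xx = 126.8333, S_xy = 247.6667.
Using b1 = S_xy / S_xx = 247.6667 / 126.8333, we get b1 = 1.9527.

1.9527


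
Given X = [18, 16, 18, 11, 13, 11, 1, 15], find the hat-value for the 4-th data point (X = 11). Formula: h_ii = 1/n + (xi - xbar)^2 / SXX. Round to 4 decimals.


Mean of X: xbar = 12.8750.
SXX = 214.8750.
For X = 11: h = 1/8 + (11 - 12.8750)^2/214.8750 = 0.1414.

0.1414


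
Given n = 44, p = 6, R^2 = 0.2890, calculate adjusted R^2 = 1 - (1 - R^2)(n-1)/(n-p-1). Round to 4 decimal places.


Using the formula:
(1 - 0.2890) = 0.7110.
Multiply by 43/37: 0.7110 * 43 = 30.5730, then 30.5730 / 37 = 0.8263.
Adj R^2 = 1 - 0.8263 = 0.1737.

0.1737


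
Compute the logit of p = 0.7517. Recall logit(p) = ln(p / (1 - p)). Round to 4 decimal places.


1 - p = 0.2483.
p/(1-p) = 3.0274.
logit = ln(3.0274) = 1.1077.

1.1077


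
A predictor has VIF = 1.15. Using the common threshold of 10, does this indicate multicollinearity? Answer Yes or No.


Compare VIF = 1.15 to the threshold of 10.
1.15 < 10, so the answer is No.

No


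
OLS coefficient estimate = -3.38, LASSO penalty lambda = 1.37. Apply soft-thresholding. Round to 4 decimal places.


Check: |-3.38| = 3.38 vs lambda = 1.37.
Since |beta| > lambda, coefficient = sign(beta)*(|beta| - lambda) = -2.0100.
Soft-thresholded coefficient = -2.0100.

-2.0100


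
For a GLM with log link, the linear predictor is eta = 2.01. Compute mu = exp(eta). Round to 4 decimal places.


mu = exp(eta) = exp(2.01).
= 7.4633.

7.4633


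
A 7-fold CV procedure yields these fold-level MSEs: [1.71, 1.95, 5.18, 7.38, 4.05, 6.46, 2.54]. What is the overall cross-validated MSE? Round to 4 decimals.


Add all fold MSEs: 29.2700.
Divide by k = 7: 29.2700/7 = 4.1814.

4.1814


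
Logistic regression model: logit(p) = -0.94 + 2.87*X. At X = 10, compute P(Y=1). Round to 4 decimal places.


Linear predictor: z = -0.94 + 2.87 * 10 = 27.7600.
P = 1/(1 + exp(-27.7600)) = 1/(1 + 0.0000) = 1.0000.

1.0000


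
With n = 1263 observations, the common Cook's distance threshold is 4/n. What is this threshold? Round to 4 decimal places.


Cook's distance cutoff = 4/n = 4/1263.
= 0.0032.

0.0032


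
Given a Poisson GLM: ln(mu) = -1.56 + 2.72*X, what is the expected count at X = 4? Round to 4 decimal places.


eta = -1.56 + 2.72 * 4 = 9.3200.
mu = exp(9.3200) = 11158.9819.

11158.9819


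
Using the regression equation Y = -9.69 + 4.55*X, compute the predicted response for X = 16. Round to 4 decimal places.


Substitute X = 16 into the equation:
Y = -9.69 + 4.55 * 16 = -9.69 + 72.8000 = 63.1100.

63.1100


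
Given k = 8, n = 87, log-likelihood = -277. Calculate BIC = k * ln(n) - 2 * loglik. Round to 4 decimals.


Compute k*ln(n) = 8*ln(87) = 8*4.465908 = 35.727264.
Then -2*loglik = 554.
BIC = 35.727264 + 554 = 589.727264, which rounds to 589.7273.

589.7273


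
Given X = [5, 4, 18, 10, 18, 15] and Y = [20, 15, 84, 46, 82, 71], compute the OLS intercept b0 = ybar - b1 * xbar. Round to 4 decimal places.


First find the slope: b1 = 4.8801.
Means: xbar = 11.6667, ybar = 53.0000.
b0 = ybar - b1 * xbar = 53.0000 - 4.8801 * 11.6667 = -3.9341.

-3.9341


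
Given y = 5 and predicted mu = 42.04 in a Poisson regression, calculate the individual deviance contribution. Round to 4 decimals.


Compute y*ln(y/mu) = 5*ln(5/42.04) = 5*-2.129184 = -10.645920.
y - mu = -37.04.
D = 2*(-10.645920 - (-37.04)) = 52.788160, which rounds to 52.7882.

52.7882


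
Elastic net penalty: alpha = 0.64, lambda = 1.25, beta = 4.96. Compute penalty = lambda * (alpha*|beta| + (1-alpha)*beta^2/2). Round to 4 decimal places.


L1 component = 0.64 * |4.96| = 3.1744.
L2 component = 0.36 * 4.96^2 / 2 = 4.4283.
Penalty = 1.25 * (3.1744 + 4.4283) = 1.25 * 7.6027 = 9.5034.

9.5034


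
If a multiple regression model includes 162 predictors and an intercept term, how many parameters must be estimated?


Including the intercept, the model has 162 predictor coefficients + 1 intercept.
Total = 163.

163


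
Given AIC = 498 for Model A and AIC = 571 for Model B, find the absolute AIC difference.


Absolute difference = |498 - 571| = 73.
The model with lower AIC (A) is preferred.

73


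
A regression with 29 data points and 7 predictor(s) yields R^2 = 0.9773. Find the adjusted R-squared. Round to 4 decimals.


Adjusted R^2 = 1 - (1 - R^2) * (n-1)/(n-p-1).
(1 - R^2) = 0.0227.
(n-1)/(n-p-1) = 28/21.
(1 - R^2) * (n-1) = 0.0227 * 28 = 0.6356.
Divide by (n-p-1): 0.6356 / 21 = 0.0303.
Adj R^2 = 1 - 0.0303 = 0.9697.

0.9697
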